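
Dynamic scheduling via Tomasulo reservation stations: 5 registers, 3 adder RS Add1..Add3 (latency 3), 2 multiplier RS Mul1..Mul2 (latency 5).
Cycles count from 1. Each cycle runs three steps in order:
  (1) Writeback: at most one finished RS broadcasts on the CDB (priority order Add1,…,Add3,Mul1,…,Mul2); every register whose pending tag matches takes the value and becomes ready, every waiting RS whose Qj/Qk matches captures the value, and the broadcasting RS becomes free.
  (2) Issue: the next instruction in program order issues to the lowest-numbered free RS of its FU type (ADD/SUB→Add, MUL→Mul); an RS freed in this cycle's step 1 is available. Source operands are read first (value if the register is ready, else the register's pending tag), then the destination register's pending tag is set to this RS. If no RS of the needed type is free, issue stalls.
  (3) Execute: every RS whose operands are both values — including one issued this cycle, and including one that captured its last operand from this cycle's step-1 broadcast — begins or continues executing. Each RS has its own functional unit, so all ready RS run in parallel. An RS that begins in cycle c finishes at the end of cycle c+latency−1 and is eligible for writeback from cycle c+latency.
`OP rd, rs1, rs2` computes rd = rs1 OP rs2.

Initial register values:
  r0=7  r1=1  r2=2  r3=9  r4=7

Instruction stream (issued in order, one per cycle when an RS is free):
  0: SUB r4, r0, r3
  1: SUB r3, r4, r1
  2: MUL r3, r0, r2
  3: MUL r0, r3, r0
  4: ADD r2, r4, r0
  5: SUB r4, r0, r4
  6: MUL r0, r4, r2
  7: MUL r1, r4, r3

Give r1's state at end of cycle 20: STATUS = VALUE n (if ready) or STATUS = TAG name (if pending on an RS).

STATUS = TAG Mul2

  c1: issue SUB r4<-Add1  regs: r0:7,r1:1,r2:2,r3:9,r4:Add1
  c2: issue SUB r3<-Add2  regs: r0:7,r1:1,r2:2,r3:Add2,r4:Add1
  c3: issue MUL r3<-Mul1  regs: r0:7,r1:1,r2:2,r3:Mul1,r4:Add1
  c4: CDB Add1=-2; issue MUL r0<-Mul2  regs: r0:Mul2,r1:1,r2:2,r3:Mul1,r4:-2
  c5: issue ADD r2<-Add1  regs: r0:Mul2,r1:1,r2:Add1,r3:Mul1,r4:-2
  c6: issue SUB r4<-Add3  regs: r0:Mul2,r1:1,r2:Add1,r3:Mul1,r4:Add3
  c7: CDB Add2=-3; stall  regs: r0:Mul2,r1:1,r2:Add1,r3:Mul1,r4:Add3
  c8: CDB Mul1=14; issue MUL r0<-Mul1  regs: r0:Mul1,r1:1,r2:Add1,r3:14,r4:Add3
  c9: stall  regs: r0:Mul1,r1:1,r2:Add1,r3:14,r4:Add3
  c10: stall  regs: r0:Mul1,r1:1,r2:Add1,r3:14,r4:Add3
  c11: stall  regs: r0:Mul1,r1:1,r2:Add1,r3:14,r4:Add3
  c12: stall  regs: r0:Mul1,r1:1,r2:Add1,r3:14,r4:Add3
  c13: CDB Mul2=98; issue MUL r1<-Mul2  regs: r0:Mul1,r1:Mul2,r2:Add1,r3:14,r4:Add3
  c14: -  regs: r0:Mul1,r1:Mul2,r2:Add1,r3:14,r4:Add3
  c15: -  regs: r0:Mul1,r1:Mul2,r2:Add1,r3:14,r4:Add3
  c16: CDB Add1=96  regs: r0:Mul1,r1:Mul2,r2:96,r3:14,r4:Add3
  c17: CDB Add3=100  regs: r0:Mul1,r1:Mul2,r2:96,r3:14,r4:100
  c18: -  regs: r0:Mul1,r1:Mul2,r2:96,r3:14,r4:100
  c19: -  regs: r0:Mul1,r1:Mul2,r2:96,r3:14,r4:100
  c20: -  regs: r0:Mul1,r1:Mul2,r2:96,r3:14,r4:100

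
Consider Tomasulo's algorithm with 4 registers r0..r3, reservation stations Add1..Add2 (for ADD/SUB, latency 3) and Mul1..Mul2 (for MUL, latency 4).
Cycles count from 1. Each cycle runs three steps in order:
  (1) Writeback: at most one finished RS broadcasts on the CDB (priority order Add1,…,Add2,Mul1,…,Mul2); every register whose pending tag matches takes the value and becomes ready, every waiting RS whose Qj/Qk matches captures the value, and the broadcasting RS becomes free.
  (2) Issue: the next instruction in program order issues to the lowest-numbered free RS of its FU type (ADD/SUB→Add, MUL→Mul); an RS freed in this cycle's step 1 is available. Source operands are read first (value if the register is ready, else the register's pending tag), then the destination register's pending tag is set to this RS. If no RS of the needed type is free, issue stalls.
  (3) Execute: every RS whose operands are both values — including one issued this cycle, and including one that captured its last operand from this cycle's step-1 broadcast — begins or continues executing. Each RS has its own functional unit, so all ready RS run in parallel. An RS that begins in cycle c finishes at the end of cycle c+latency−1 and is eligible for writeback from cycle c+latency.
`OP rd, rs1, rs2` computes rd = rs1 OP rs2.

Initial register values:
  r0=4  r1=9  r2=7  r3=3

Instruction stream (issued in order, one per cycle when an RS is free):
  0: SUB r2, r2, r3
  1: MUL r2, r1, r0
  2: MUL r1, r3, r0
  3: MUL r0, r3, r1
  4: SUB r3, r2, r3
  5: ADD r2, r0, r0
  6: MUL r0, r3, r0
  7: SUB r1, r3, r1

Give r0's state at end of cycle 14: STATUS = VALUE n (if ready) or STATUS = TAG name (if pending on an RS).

STATUS = TAG Mul2

cycle 1: issue SUB r2<-Add1 // r0:4,r1:9,r2:Add1,r3:3
cycle 2: issue MUL r2<-Mul1 // r0:4,r1:9,r2:Mul1,r3:3
cycle 3: issue MUL r1<-Mul2 // r0:4,r1:Mul2,r2:Mul1,r3:3
cycle 4: CDB Add1=4; stall // r0:4,r1:Mul2,r2:Mul1,r3:3
cycle 5: stall // r0:4,r1:Mul2,r2:Mul1,r3:3
cycle 6: CDB Mul1=36; issue MUL r0<-Mul1 // r0:Mul1,r1:Mul2,r2:36,r3:3
cycle 7: CDB Mul2=12; issue SUB r3<-Add1 // r0:Mul1,r1:12,r2:36,r3:Add1
cycle 8: issue ADD r2<-Add2 // r0:Mul1,r1:12,r2:Add2,r3:Add1
cycle 9: issue MUL r0<-Mul2 // r0:Mul2,r1:12,r2:Add2,r3:Add1
cycle 10: CDB Add1=33; issue SUB r1<-Add1 // r0:Mul2,r1:Add1,r2:Add2,r3:33
cycle 11: CDB Mul1=36 // r0:Mul2,r1:Add1,r2:Add2,r3:33
cycle 12: - // r0:Mul2,r1:Add1,r2:Add2,r3:33
cycle 13: CDB Add1=21 // r0:Mul2,r1:21,r2:Add2,r3:33
cycle 14: CDB Add2=72 // r0:Mul2,r1:21,r2:72,r3:33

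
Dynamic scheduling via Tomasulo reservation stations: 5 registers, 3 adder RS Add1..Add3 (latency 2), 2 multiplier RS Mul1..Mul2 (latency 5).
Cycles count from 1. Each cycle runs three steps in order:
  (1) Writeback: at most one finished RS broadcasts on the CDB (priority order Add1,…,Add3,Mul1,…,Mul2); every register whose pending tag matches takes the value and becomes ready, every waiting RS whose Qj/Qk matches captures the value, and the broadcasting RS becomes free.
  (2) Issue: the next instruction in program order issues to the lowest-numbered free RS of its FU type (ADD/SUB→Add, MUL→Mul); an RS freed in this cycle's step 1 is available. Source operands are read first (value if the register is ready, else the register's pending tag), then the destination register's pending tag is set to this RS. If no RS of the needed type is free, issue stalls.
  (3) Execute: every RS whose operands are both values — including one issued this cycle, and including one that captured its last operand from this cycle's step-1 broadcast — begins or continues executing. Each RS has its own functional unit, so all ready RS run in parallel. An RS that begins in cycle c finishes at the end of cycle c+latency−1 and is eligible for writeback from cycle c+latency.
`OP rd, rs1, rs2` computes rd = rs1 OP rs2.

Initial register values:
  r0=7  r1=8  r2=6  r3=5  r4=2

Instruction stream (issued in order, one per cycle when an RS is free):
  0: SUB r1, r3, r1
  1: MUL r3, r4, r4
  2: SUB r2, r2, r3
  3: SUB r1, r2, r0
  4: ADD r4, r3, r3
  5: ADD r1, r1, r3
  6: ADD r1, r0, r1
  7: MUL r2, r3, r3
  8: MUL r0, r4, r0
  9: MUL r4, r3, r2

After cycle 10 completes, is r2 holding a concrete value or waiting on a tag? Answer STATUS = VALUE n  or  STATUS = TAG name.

c1: issue SUB r1<-Add1 | r0:7,r1:Add1,r2:6,r3:5,r4:2
c2: issue MUL r3<-Mul1 | r0:7,r1:Add1,r2:6,r3:Mul1,r4:2
c3: CDB Add1=-3; issue SUB r2<-Add1 | r0:7,r1:-3,r2:Add1,r3:Mul1,r4:2
c4: issue SUB r1<-Add2 | r0:7,r1:Add2,r2:Add1,r3:Mul1,r4:2
c5: issue ADD r4<-Add3 | r0:7,r1:Add2,r2:Add1,r3:Mul1,r4:Add3
c6: stall | r0:7,r1:Add2,r2:Add1,r3:Mul1,r4:Add3
c7: CDB Mul1=4; stall | r0:7,r1:Add2,r2:Add1,r3:4,r4:Add3
c8: stall | r0:7,r1:Add2,r2:Add1,r3:4,r4:Add3
c9: CDB Add1=2; issue ADD r1<-Add1 | r0:7,r1:Add1,r2:2,r3:4,r4:Add3
c10: CDB Add3=8; issue ADD r1<-Add3 | r0:7,r1:Add3,r2:2,r3:4,r4:8

STATUS = VALUE 2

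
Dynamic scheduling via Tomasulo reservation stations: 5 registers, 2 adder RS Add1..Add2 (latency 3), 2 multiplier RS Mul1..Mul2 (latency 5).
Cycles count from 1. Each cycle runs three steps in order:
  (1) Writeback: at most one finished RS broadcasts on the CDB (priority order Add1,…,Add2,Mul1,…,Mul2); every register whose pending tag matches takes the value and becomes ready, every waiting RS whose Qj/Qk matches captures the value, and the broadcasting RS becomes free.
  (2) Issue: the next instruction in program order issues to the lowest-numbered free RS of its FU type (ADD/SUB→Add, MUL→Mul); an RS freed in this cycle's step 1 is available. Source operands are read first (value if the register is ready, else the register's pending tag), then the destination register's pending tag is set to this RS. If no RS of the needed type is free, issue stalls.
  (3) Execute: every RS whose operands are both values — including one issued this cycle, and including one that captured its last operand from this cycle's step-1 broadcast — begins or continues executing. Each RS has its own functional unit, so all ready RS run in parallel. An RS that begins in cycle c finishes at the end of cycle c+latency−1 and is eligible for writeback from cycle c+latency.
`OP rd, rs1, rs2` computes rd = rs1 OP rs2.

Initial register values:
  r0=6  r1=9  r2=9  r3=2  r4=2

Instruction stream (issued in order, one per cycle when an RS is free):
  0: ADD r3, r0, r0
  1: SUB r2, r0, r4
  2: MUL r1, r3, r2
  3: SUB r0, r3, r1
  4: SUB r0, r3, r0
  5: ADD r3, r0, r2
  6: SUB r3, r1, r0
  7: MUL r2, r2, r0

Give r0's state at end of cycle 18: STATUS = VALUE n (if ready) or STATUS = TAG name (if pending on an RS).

STATUS = VALUE 48

  c1: issue ADD r3<-Add1  regs: r0:6,r1:9,r2:9,r3:Add1,r4:2
  c2: issue SUB r2<-Add2  regs: r0:6,r1:9,r2:Add2,r3:Add1,r4:2
  c3: issue MUL r1<-Mul1  regs: r0:6,r1:Mul1,r2:Add2,r3:Add1,r4:2
  c4: CDB Add1=12; issue SUB r0<-Add1  regs: r0:Add1,r1:Mul1,r2:Add2,r3:12,r4:2
  c5: CDB Add2=4; issue SUB r0<-Add2  regs: r0:Add2,r1:Mul1,r2:4,r3:12,r4:2
  c6: stall  regs: r0:Add2,r1:Mul1,r2:4,r3:12,r4:2
  c7: stall  regs: r0:Add2,r1:Mul1,r2:4,r3:12,r4:2
  c8: stall  regs: r0:Add2,r1:Mul1,r2:4,r3:12,r4:2
  c9: stall  regs: r0:Add2,r1:Mul1,r2:4,r3:12,r4:2
  c10: CDB Mul1=48; stall  regs: r0:Add2,r1:48,r2:4,r3:12,r4:2
  c11: stall  regs: r0:Add2,r1:48,r2:4,r3:12,r4:2
  c12: stall  regs: r0:Add2,r1:48,r2:4,r3:12,r4:2
  c13: CDB Add1=-36; issue ADD r3<-Add1  regs: r0:Add2,r1:48,r2:4,r3:Add1,r4:2
  c14: stall  regs: r0:Add2,r1:48,r2:4,r3:Add1,r4:2
  c15: stall  regs: r0:Add2,r1:48,r2:4,r3:Add1,r4:2
  c16: CDB Add2=48; issue SUB r3<-Add2  regs: r0:48,r1:48,r2:4,r3:Add2,r4:2
  c17: issue MUL r2<-Mul1  regs: r0:48,r1:48,r2:Mul1,r3:Add2,r4:2
  c18: -  regs: r0:48,r1:48,r2:Mul1,r3:Add2,r4:2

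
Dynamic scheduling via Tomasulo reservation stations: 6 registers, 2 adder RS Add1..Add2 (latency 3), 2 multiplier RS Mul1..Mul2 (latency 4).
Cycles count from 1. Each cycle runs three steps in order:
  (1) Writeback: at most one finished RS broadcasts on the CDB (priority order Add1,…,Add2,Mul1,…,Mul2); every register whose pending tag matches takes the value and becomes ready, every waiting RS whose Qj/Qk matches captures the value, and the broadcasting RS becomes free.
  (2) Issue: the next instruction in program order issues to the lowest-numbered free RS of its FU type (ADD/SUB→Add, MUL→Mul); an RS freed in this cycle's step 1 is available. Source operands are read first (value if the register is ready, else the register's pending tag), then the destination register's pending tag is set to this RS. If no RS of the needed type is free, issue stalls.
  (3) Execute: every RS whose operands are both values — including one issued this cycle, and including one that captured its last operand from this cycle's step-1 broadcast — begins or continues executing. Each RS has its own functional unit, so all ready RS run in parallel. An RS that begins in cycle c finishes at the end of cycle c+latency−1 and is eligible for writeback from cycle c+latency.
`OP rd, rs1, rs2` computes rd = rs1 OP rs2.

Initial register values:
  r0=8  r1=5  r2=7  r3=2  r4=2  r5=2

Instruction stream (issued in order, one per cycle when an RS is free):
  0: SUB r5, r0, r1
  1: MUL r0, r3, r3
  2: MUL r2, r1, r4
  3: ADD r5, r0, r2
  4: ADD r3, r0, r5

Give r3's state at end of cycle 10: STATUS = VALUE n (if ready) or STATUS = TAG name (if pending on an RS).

c1: issue SUB r5<-Add1 | r0:8,r1:5,r2:7,r3:2,r4:2,r5:Add1
c2: issue MUL r0<-Mul1 | r0:Mul1,r1:5,r2:7,r3:2,r4:2,r5:Add1
c3: issue MUL r2<-Mul2 | r0:Mul1,r1:5,r2:Mul2,r3:2,r4:2,r5:Add1
c4: CDB Add1=3; issue ADD r5<-Add1 | r0:Mul1,r1:5,r2:Mul2,r3:2,r4:2,r5:Add1
c5: issue ADD r3<-Add2 | r0:Mul1,r1:5,r2:Mul2,r3:Add2,r4:2,r5:Add1
c6: CDB Mul1=4 | r0:4,r1:5,r2:Mul2,r3:Add2,r4:2,r5:Add1
c7: CDB Mul2=10 | r0:4,r1:5,r2:10,r3:Add2,r4:2,r5:Add1
c8: - | r0:4,r1:5,r2:10,r3:Add2,r4:2,r5:Add1
c9: - | r0:4,r1:5,r2:10,r3:Add2,r4:2,r5:Add1
c10: CDB Add1=14 | r0:4,r1:5,r2:10,r3:Add2,r4:2,r5:14

STATUS = TAG Add2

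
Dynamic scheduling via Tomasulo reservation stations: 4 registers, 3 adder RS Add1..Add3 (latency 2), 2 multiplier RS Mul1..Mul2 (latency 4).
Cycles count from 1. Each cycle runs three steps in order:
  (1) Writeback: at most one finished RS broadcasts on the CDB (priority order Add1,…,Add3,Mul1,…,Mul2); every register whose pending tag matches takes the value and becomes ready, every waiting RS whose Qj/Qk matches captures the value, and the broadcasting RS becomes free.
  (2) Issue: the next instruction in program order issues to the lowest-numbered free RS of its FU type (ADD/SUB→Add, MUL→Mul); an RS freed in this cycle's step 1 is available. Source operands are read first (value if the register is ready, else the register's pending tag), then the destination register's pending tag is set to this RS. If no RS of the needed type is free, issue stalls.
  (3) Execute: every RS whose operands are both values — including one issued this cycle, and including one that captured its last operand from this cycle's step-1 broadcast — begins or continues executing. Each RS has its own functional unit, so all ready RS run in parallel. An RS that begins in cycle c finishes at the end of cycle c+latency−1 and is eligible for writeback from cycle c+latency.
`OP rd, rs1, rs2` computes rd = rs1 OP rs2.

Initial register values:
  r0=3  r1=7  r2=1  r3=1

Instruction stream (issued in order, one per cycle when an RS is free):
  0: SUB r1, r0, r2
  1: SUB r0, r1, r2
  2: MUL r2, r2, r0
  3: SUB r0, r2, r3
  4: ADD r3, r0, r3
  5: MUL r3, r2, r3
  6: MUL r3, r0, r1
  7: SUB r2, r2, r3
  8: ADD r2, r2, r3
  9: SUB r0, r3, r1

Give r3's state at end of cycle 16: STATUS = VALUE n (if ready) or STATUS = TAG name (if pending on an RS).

STATUS = VALUE 0

cycle 1: issue SUB r1<-Add1 // r0:3,r1:Add1,r2:1,r3:1
cycle 2: issue SUB r0<-Add2 // r0:Add2,r1:Add1,r2:1,r3:1
cycle 3: CDB Add1=2; issue MUL r2<-Mul1 // r0:Add2,r1:2,r2:Mul1,r3:1
cycle 4: issue SUB r0<-Add1 // r0:Add1,r1:2,r2:Mul1,r3:1
cycle 5: CDB Add2=1; issue ADD r3<-Add2 // r0:Add1,r1:2,r2:Mul1,r3:Add2
cycle 6: issue MUL r3<-Mul2 // r0:Add1,r1:2,r2:Mul1,r3:Mul2
cycle 7: stall // r0:Add1,r1:2,r2:Mul1,r3:Mul2
cycle 8: stall // r0:Add1,r1:2,r2:Mul1,r3:Mul2
cycle 9: CDB Mul1=1; issue MUL r3<-Mul1 // r0:Add1,r1:2,r2:1,r3:Mul1
cycle 10: issue SUB r2<-Add3 // r0:Add1,r1:2,r2:Add3,r3:Mul1
cycle 11: CDB Add1=0; issue ADD r2<-Add1 // r0:0,r1:2,r2:Add1,r3:Mul1
cycle 12: stall // r0:0,r1:2,r2:Add1,r3:Mul1
cycle 13: CDB Add2=1; issue SUB r0<-Add2 // r0:Add2,r1:2,r2:Add1,r3:Mul1
cycle 14: - // r0:Add2,r1:2,r2:Add1,r3:Mul1
cycle 15: CDB Mul1=0 // r0:Add2,r1:2,r2:Add1,r3:0
cycle 16: - // r0:Add2,r1:2,r2:Add1,r3:0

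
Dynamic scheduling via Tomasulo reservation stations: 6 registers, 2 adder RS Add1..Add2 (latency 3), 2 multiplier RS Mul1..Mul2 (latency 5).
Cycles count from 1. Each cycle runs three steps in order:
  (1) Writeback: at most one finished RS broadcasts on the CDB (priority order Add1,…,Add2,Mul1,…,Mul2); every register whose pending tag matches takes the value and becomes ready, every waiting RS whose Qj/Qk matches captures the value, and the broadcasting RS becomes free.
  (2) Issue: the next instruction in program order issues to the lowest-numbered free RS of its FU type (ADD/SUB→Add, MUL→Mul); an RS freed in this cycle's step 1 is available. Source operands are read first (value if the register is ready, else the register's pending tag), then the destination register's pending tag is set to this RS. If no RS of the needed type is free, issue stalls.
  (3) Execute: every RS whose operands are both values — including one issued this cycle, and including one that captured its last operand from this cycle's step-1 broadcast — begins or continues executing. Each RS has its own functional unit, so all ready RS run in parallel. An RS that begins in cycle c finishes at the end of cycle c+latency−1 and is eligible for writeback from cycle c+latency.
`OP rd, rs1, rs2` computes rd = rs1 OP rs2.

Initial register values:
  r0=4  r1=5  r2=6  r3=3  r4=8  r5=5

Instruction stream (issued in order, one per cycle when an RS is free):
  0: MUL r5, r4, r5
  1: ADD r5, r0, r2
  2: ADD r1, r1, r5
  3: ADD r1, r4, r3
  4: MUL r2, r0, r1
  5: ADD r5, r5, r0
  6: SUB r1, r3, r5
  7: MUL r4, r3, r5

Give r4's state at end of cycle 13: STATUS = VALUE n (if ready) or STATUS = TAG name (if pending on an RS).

STATUS = TAG Mul2

cycle 1: issue MUL r5<-Mul1 // r0:4,r1:5,r2:6,r3:3,r4:8,r5:Mul1
cycle 2: issue ADD r5<-Add1 // r0:4,r1:5,r2:6,r3:3,r4:8,r5:Add1
cycle 3: issue ADD r1<-Add2 // r0:4,r1:Add2,r2:6,r3:3,r4:8,r5:Add1
cycle 4: stall // r0:4,r1:Add2,r2:6,r3:3,r4:8,r5:Add1
cycle 5: CDB Add1=10; issue ADD r1<-Add1 // r0:4,r1:Add1,r2:6,r3:3,r4:8,r5:10
cycle 6: CDB Mul1=40; issue MUL r2<-Mul1 // r0:4,r1:Add1,r2:Mul1,r3:3,r4:8,r5:10
cycle 7: stall // r0:4,r1:Add1,r2:Mul1,r3:3,r4:8,r5:10
cycle 8: CDB Add1=11; issue ADD r5<-Add1 // r0:4,r1:11,r2:Mul1,r3:3,r4:8,r5:Add1
cycle 9: CDB Add2=15; issue SUB r1<-Add2 // r0:4,r1:Add2,r2:Mul1,r3:3,r4:8,r5:Add1
cycle 10: issue MUL r4<-Mul2 // r0:4,r1:Add2,r2:Mul1,r3:3,r4:Mul2,r5:Add1
cycle 11: CDB Add1=14 // r0:4,r1:Add2,r2:Mul1,r3:3,r4:Mul2,r5:14
cycle 12: - // r0:4,r1:Add2,r2:Mul1,r3:3,r4:Mul2,r5:14
cycle 13: CDB Mul1=44 // r0:4,r1:Add2,r2:44,r3:3,r4:Mul2,r5:14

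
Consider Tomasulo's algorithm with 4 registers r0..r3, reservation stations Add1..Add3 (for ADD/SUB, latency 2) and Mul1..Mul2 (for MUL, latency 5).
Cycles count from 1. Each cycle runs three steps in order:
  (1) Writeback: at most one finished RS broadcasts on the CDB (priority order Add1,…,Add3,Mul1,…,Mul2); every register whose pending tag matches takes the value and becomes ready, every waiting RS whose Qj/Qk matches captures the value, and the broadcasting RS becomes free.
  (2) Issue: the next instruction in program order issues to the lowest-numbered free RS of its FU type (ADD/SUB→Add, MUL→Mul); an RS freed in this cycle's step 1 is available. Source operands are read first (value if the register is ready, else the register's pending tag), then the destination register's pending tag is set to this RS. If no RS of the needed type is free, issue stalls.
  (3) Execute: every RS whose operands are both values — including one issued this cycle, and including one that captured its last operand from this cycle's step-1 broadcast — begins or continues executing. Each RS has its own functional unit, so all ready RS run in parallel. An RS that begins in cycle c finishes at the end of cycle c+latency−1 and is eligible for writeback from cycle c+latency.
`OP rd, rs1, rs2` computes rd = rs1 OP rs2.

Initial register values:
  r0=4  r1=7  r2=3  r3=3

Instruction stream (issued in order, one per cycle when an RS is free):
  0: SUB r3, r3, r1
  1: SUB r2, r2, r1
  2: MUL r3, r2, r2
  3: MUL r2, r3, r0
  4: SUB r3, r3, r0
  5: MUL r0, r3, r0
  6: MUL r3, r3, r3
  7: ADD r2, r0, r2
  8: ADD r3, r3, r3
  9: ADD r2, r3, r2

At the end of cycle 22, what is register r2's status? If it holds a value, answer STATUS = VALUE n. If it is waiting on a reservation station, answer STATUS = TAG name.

STATUS = TAG Add3

c1: issue SUB r3<-Add1 | r0:4,r1:7,r2:3,r3:Add1
c2: issue SUB r2<-Add2 | r0:4,r1:7,r2:Add2,r3:Add1
c3: CDB Add1=-4; issue MUL r3<-Mul1 | r0:4,r1:7,r2:Add2,r3:Mul1
c4: CDB Add2=-4; issue MUL r2<-Mul2 | r0:4,r1:7,r2:Mul2,r3:Mul1
c5: issue SUB r3<-Add1 | r0:4,r1:7,r2:Mul2,r3:Add1
c6: stall | r0:4,r1:7,r2:Mul2,r3:Add1
c7: stall | r0:4,r1:7,r2:Mul2,r3:Add1
c8: stall | r0:4,r1:7,r2:Mul2,r3:Add1
c9: CDB Mul1=16; issue MUL r0<-Mul1 | r0:Mul1,r1:7,r2:Mul2,r3:Add1
c10: stall | r0:Mul1,r1:7,r2:Mul2,r3:Add1
c11: CDB Add1=12; stall | r0:Mul1,r1:7,r2:Mul2,r3:12
c12: stall | r0:Mul1,r1:7,r2:Mul2,r3:12
c13: stall | r0:Mul1,r1:7,r2:Mul2,r3:12
c14: CDB Mul2=64; issue MUL r3<-Mul2 | r0:Mul1,r1:7,r2:64,r3:Mul2
c15: issue ADD r2<-Add1 | r0:Mul1,r1:7,r2:Add1,r3:Mul2
c16: CDB Mul1=48; issue ADD r3<-Add2 | r0:48,r1:7,r2:Add1,r3:Add2
c17: issue ADD r2<-Add3 | r0:48,r1:7,r2:Add3,r3:Add2
c18: CDB Add1=112 | r0:48,r1:7,r2:Add3,r3:Add2
c19: CDB Mul2=144 | r0:48,r1:7,r2:Add3,r3:Add2
c20: - | r0:48,r1:7,r2:Add3,r3:Add2
c21: CDB Add2=288 | r0:48,r1:7,r2:Add3,r3:288
c22: - | r0:48,r1:7,r2:Add3,r3:288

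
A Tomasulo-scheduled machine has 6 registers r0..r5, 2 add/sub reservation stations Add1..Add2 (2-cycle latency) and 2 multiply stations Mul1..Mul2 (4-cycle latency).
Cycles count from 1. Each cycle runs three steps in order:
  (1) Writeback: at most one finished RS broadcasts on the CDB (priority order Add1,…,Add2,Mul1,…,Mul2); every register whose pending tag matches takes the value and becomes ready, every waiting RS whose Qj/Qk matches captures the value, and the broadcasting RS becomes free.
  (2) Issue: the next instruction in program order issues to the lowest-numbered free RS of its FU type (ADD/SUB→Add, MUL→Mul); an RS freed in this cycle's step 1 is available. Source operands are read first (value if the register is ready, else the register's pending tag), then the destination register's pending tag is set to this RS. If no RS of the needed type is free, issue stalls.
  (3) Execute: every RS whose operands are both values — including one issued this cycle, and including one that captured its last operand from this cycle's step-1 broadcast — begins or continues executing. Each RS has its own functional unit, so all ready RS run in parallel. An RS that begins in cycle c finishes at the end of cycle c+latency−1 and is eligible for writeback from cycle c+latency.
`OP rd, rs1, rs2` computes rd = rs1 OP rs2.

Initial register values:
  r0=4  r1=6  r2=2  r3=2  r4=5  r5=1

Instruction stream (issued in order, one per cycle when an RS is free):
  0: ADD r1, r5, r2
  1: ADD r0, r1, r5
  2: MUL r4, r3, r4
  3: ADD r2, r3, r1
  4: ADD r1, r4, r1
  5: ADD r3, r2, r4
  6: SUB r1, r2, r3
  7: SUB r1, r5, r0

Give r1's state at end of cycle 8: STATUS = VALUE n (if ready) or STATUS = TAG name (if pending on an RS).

cycle 1: issue ADD r1<-Add1 // r0:4,r1:Add1,r2:2,r3:2,r4:5,r5:1
cycle 2: issue ADD r0<-Add2 // r0:Add2,r1:Add1,r2:2,r3:2,r4:5,r5:1
cycle 3: CDB Add1=3; issue MUL r4<-Mul1 // r0:Add2,r1:3,r2:2,r3:2,r4:Mul1,r5:1
cycle 4: issue ADD r2<-Add1 // r0:Add2,r1:3,r2:Add1,r3:2,r4:Mul1,r5:1
cycle 5: CDB Add2=4; issue ADD r1<-Add2 // r0:4,r1:Add2,r2:Add1,r3:2,r4:Mul1,r5:1
cycle 6: CDB Add1=5; issue ADD r3<-Add1 // r0:4,r1:Add2,r2:5,r3:Add1,r4:Mul1,r5:1
cycle 7: CDB Mul1=10; stall // r0:4,r1:Add2,r2:5,r3:Add1,r4:10,r5:1
cycle 8: stall // r0:4,r1:Add2,r2:5,r3:Add1,r4:10,r5:1

STATUS = TAG Add2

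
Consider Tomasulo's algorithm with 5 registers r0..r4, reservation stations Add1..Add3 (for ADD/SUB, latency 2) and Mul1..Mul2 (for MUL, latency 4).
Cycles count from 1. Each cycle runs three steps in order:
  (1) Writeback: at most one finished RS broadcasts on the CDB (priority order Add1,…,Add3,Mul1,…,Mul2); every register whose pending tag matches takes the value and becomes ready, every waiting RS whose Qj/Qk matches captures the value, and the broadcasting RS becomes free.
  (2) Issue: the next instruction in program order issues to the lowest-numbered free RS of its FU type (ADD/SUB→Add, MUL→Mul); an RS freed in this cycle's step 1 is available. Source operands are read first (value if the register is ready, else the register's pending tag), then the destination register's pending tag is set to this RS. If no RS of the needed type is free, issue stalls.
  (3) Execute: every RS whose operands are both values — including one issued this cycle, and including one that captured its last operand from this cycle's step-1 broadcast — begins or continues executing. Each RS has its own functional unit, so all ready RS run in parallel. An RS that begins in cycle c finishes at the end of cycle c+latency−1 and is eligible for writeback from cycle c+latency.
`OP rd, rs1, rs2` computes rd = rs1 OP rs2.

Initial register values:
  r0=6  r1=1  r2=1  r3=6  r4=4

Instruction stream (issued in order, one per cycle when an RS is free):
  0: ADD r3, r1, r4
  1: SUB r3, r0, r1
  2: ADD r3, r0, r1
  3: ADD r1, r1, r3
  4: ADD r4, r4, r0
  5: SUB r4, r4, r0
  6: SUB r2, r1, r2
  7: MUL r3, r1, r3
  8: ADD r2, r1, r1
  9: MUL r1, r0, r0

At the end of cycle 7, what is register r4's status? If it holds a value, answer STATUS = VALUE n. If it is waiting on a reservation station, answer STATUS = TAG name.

STATUS = TAG Add3

cycle 1: issue ADD r3<-Add1 // r0:6,r1:1,r2:1,r3:Add1,r4:4
cycle 2: issue SUB r3<-Add2 // r0:6,r1:1,r2:1,r3:Add2,r4:4
cycle 3: CDB Add1=5; issue ADD r3<-Add1 // r0:6,r1:1,r2:1,r3:Add1,r4:4
cycle 4: CDB Add2=5; issue ADD r1<-Add2 // r0:6,r1:Add2,r2:1,r3:Add1,r4:4
cycle 5: CDB Add1=7; issue ADD r4<-Add1 // r0:6,r1:Add2,r2:1,r3:7,r4:Add1
cycle 6: issue SUB r4<-Add3 // r0:6,r1:Add2,r2:1,r3:7,r4:Add3
cycle 7: CDB Add1=10; issue SUB r2<-Add1 // r0:6,r1:Add2,r2:Add1,r3:7,r4:Add3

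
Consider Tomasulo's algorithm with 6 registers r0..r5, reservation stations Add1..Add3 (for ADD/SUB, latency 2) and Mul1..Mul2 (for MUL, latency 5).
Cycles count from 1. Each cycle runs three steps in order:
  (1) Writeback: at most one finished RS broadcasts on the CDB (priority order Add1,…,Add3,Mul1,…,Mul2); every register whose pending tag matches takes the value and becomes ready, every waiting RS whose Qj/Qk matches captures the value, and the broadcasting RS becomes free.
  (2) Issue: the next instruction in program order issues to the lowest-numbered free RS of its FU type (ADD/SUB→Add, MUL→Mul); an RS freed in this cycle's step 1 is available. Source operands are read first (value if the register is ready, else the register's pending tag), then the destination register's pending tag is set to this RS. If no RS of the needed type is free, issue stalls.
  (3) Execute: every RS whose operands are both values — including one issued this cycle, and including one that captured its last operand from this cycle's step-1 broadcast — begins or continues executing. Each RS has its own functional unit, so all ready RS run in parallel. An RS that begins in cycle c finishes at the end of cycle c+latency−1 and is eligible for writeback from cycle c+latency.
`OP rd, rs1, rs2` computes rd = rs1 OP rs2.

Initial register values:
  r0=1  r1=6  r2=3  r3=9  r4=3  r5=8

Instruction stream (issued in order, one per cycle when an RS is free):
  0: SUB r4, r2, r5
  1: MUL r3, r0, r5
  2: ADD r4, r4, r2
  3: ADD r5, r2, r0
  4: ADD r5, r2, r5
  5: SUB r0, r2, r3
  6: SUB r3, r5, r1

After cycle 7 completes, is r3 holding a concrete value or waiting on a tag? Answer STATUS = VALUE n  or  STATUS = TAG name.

STATUS = TAG Add3

cycle 1: issue SUB r4<-Add1 // r0:1,r1:6,r2:3,r3:9,r4:Add1,r5:8
cycle 2: issue MUL r3<-Mul1 // r0:1,r1:6,r2:3,r3:Mul1,r4:Add1,r5:8
cycle 3: CDB Add1=-5; issue ADD r4<-Add1 // r0:1,r1:6,r2:3,r3:Mul1,r4:Add1,r5:8
cycle 4: issue ADD r5<-Add2 // r0:1,r1:6,r2:3,r3:Mul1,r4:Add1,r5:Add2
cycle 5: CDB Add1=-2; issue ADD r5<-Add1 // r0:1,r1:6,r2:3,r3:Mul1,r4:-2,r5:Add1
cycle 6: CDB Add2=4; issue SUB r0<-Add2 // r0:Add2,r1:6,r2:3,r3:Mul1,r4:-2,r5:Add1
cycle 7: CDB Mul1=8; issue SUB r3<-Add3 // r0:Add2,r1:6,r2:3,r3:Add3,r4:-2,r5:Add1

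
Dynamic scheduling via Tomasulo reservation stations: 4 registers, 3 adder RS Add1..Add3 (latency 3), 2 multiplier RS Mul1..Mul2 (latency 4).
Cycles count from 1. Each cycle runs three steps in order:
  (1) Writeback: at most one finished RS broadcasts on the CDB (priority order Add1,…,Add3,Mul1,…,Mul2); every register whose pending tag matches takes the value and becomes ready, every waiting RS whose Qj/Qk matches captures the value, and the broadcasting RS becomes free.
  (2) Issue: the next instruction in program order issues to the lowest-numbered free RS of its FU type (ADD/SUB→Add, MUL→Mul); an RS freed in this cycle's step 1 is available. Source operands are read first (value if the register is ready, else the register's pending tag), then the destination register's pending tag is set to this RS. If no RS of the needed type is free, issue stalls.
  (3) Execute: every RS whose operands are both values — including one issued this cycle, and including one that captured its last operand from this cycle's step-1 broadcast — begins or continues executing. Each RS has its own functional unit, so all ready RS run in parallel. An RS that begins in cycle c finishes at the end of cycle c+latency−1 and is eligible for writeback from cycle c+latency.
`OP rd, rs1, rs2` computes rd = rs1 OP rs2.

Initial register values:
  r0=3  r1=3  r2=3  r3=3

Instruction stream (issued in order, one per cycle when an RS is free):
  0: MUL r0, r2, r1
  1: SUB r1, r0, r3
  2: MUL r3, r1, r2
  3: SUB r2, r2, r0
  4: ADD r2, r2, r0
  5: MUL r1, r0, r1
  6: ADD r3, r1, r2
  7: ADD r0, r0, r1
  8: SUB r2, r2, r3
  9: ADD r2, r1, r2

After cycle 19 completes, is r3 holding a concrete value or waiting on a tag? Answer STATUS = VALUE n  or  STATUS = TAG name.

STATUS = VALUE 57

  c1: issue MUL r0<-Mul1  regs: r0:Mul1,r1:3,r2:3,r3:3
  c2: issue SUB r1<-Add1  regs: r0:Mul1,r1:Add1,r2:3,r3:3
  c3: issue MUL r3<-Mul2  regs: r0:Mul1,r1:Add1,r2:3,r3:Mul2
  c4: issue SUB r2<-Add2  regs: r0:Mul1,r1:Add1,r2:Add2,r3:Mul2
  c5: CDB Mul1=9; issue ADD r2<-Add3  regs: r0:9,r1:Add1,r2:Add3,r3:Mul2
  c6: issue MUL r1<-Mul1  regs: r0:9,r1:Mul1,r2:Add3,r3:Mul2
  c7: stall  regs: r0:9,r1:Mul1,r2:Add3,r3:Mul2
  c8: CDB Add1=6; issue ADD r3<-Add1  regs: r0:9,r1:Mul1,r2:Add3,r3:Add1
  c9: CDB Add2=-6; issue ADD r0<-Add2  regs: r0:Add2,r1:Mul1,r2:Add3,r3:Add1
  c10: stall  regs: r0:Add2,r1:Mul1,r2:Add3,r3:Add1
  c11: stall  regs: r0:Add2,r1:Mul1,r2:Add3,r3:Add1
  c12: CDB Add3=3; issue SUB r2<-Add3  regs: r0:Add2,r1:Mul1,r2:Add3,r3:Add1
  c13: CDB Mul1=54; stall  regs: r0:Add2,r1:54,r2:Add3,r3:Add1
  c14: CDB Mul2=18; stall  regs: r0:Add2,r1:54,r2:Add3,r3:Add1
  c15: stall  regs: r0:Add2,r1:54,r2:Add3,r3:Add1
  c16: CDB Add1=57; issue ADD r2<-Add1  regs: r0:Add2,r1:54,r2:Add1,r3:57
  c17: CDB Add2=63  regs: r0:63,r1:54,r2:Add1,r3:57
  c18: -  regs: r0:63,r1:54,r2:Add1,r3:57
  c19: CDB Add3=-54  regs: r0:63,r1:54,r2:Add1,r3:57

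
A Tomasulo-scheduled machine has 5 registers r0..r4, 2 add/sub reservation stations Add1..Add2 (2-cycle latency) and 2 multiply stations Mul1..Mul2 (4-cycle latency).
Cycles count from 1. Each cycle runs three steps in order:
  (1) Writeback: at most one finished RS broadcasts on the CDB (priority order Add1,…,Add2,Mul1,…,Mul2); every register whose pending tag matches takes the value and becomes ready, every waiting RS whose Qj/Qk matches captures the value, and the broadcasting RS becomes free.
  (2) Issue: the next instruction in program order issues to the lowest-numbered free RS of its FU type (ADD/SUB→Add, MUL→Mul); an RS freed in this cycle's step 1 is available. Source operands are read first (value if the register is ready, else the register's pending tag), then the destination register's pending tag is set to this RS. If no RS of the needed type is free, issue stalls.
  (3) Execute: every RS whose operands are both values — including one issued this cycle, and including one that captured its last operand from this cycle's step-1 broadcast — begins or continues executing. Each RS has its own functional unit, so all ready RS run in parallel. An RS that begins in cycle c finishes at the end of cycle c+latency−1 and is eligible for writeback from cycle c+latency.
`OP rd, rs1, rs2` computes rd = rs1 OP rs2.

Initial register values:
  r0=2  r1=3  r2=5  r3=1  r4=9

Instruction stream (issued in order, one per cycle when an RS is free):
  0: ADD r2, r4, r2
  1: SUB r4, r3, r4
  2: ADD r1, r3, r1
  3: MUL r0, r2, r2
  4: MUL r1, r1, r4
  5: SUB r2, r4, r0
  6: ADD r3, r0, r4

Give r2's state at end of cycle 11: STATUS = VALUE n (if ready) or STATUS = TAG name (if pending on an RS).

STATUS = VALUE -204

c1: issue ADD r2<-Add1 | r0:2,r1:3,r2:Add1,r3:1,r4:9
c2: issue SUB r4<-Add2 | r0:2,r1:3,r2:Add1,r3:1,r4:Add2
c3: CDB Add1=14; issue ADD r1<-Add1 | r0:2,r1:Add1,r2:14,r3:1,r4:Add2
c4: CDB Add2=-8; issue MUL r0<-Mul1 | r0:Mul1,r1:Add1,r2:14,r3:1,r4:-8
c5: CDB Add1=4; issue MUL r1<-Mul2 | r0:Mul1,r1:Mul2,r2:14,r3:1,r4:-8
c6: issue SUB r2<-Add1 | r0:Mul1,r1:Mul2,r2:Add1,r3:1,r4:-8
c7: issue ADD r3<-Add2 | r0:Mul1,r1:Mul2,r2:Add1,r3:Add2,r4:-8
c8: CDB Mul1=196 | r0:196,r1:Mul2,r2:Add1,r3:Add2,r4:-8
c9: CDB Mul2=-32 | r0:196,r1:-32,r2:Add1,r3:Add2,r4:-8
c10: CDB Add1=-204 | r0:196,r1:-32,r2:-204,r3:Add2,r4:-8
c11: CDB Add2=188 | r0:196,r1:-32,r2:-204,r3:188,r4:-8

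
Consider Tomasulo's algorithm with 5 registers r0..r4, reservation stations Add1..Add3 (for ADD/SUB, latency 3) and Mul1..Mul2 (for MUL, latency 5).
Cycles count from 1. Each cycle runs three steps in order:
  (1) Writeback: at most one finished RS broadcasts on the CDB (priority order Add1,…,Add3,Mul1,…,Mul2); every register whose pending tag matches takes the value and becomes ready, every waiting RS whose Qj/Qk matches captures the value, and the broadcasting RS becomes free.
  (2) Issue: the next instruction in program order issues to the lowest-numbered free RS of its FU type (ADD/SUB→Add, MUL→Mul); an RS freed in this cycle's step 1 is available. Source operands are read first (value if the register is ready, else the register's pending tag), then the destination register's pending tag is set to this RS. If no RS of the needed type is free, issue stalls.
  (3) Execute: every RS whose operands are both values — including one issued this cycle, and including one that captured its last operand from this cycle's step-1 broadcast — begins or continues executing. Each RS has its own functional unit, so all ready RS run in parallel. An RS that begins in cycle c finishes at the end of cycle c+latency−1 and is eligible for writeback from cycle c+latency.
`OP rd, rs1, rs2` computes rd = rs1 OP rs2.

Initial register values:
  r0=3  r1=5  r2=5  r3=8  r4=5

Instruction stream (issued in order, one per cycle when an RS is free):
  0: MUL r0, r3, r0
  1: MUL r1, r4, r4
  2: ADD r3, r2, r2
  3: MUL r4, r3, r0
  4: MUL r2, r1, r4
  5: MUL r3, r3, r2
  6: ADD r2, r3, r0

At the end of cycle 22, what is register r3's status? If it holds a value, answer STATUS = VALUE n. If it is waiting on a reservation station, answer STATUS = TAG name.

  c1: issue MUL r0<-Mul1  regs: r0:Mul1,r1:5,r2:5,r3:8,r4:5
  c2: issue MUL r1<-Mul2  regs: r0:Mul1,r1:Mul2,r2:5,r3:8,r4:5
  c3: issue ADD r3<-Add1  regs: r0:Mul1,r1:Mul2,r2:5,r3:Add1,r4:5
  c4: stall  regs: r0:Mul1,r1:Mul2,r2:5,r3:Add1,r4:5
  c5: stall  regs: r0:Mul1,r1:Mul2,r2:5,r3:Add1,r4:5
  c6: CDB Add1=10; stall  regs: r0:Mul1,r1:Mul2,r2:5,r3:10,r4:5
  c7: CDB Mul1=24; issue MUL r4<-Mul1  regs: r0:24,r1:Mul2,r2:5,r3:10,r4:Mul1
  c8: CDB Mul2=25; issue MUL r2<-Mul2  regs: r0:24,r1:25,r2:Mul2,r3:10,r4:Mul1
  c9: stall  regs: r0:24,r1:25,r2:Mul2,r3:10,r4:Mul1
  c10: stall  regs: r0:24,r1:25,r2:Mul2,r3:10,r4:Mul1
  c11: stall  regs: r0:24,r1:25,r2:Mul2,r3:10,r4:Mul1
  c12: CDB Mul1=240; issue MUL r3<-Mul1  regs: r0:24,r1:25,r2:Mul2,r3:Mul1,r4:240
  c13: issue ADD r2<-Add1  regs: r0:24,r1:25,r2:Add1,r3:Mul1,r4:240
  c14: -  regs: r0:24,r1:25,r2:Add1,r3:Mul1,r4:240
  c15: -  regs: r0:24,r1:25,r2:Add1,r3:Mul1,r4:240
  c16: -  regs: r0:24,r1:25,r2:Add1,r3:Mul1,r4:240
  c17: CDB Mul2=6000  regs: r0:24,r1:25,r2:Add1,r3:Mul1,r4:240
  c18: -  regs: r0:24,r1:25,r2:Add1,r3:Mul1,r4:240
  c19: -  regs: r0:24,r1:25,r2:Add1,r3:Mul1,r4:240
  c20: -  regs: r0:24,r1:25,r2:Add1,r3:Mul1,r4:240
  c21: -  regs: r0:24,r1:25,r2:Add1,r3:Mul1,r4:240
  c22: CDB Mul1=60000  regs: r0:24,r1:25,r2:Add1,r3:60000,r4:240

STATUS = VALUE 60000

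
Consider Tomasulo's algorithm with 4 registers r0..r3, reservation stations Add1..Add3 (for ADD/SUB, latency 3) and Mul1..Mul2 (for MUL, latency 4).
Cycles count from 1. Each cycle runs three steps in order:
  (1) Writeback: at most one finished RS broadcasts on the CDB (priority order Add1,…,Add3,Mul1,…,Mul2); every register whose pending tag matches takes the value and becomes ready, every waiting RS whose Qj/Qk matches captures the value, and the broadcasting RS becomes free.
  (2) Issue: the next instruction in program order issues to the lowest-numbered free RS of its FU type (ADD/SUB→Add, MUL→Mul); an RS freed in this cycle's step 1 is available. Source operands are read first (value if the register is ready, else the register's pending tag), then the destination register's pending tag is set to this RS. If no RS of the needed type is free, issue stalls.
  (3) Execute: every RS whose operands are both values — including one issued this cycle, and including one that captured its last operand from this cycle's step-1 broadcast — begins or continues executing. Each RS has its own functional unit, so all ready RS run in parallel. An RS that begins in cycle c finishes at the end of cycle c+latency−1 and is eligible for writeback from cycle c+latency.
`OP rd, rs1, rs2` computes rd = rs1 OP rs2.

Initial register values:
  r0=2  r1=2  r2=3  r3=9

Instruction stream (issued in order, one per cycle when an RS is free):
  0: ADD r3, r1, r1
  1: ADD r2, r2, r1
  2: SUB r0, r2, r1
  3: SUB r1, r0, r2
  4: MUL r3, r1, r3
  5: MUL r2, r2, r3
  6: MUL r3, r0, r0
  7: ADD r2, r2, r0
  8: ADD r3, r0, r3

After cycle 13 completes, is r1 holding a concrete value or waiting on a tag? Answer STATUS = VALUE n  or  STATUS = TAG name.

cycle 1: issue ADD r3<-Add1 // r0:2,r1:2,r2:3,r3:Add1
cycle 2: issue ADD r2<-Add2 // r0:2,r1:2,r2:Add2,r3:Add1
cycle 3: issue SUB r0<-Add3 // r0:Add3,r1:2,r2:Add2,r3:Add1
cycle 4: CDB Add1=4; issue SUB r1<-Add1 // r0:Add3,r1:Add1,r2:Add2,r3:4
cycle 5: CDB Add2=5; issue MUL r3<-Mul1 // r0:Add3,r1:Add1,r2:5,r3:Mul1
cycle 6: issue MUL r2<-Mul2 // r0:Add3,r1:Add1,r2:Mul2,r3:Mul1
cycle 7: stall // r0:Add3,r1:Add1,r2:Mul2,r3:Mul1
cycle 8: CDB Add3=3; stall // r0:3,r1:Add1,r2:Mul2,r3:Mul1
cycle 9: stall // r0:3,r1:Add1,r2:Mul2,r3:Mul1
cycle 10: stall // r0:3,r1:Add1,r2:Mul2,r3:Mul1
cycle 11: CDB Add1=-2; stall // r0:3,r1:-2,r2:Mul2,r3:Mul1
cycle 12: stall // r0:3,r1:-2,r2:Mul2,r3:Mul1
cycle 13: stall // r0:3,r1:-2,r2:Mul2,r3:Mul1

STATUS = VALUE -2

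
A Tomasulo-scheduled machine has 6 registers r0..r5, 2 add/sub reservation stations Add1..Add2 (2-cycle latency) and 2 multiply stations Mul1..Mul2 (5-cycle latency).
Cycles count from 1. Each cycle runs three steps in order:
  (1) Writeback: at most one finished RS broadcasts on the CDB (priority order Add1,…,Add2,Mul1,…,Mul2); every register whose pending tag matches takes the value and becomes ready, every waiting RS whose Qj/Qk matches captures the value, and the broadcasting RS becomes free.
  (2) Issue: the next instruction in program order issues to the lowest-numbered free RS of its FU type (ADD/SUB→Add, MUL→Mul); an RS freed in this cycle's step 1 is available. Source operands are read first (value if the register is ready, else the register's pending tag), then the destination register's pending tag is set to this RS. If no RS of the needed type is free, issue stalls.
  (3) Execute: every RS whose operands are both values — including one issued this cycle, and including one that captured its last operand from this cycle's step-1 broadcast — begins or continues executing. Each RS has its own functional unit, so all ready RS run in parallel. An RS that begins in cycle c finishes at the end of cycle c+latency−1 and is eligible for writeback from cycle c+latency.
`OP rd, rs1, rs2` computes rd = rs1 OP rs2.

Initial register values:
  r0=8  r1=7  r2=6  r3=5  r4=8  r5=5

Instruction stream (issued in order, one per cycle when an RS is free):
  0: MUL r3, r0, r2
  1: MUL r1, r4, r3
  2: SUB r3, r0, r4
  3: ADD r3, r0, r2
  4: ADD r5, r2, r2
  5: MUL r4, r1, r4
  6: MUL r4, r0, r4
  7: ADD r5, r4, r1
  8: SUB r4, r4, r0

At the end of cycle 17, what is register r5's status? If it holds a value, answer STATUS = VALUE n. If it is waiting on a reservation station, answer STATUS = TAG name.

STATUS = TAG Add1

c1: issue MUL r3<-Mul1 | r0:8,r1:7,r2:6,r3:Mul1,r4:8,r5:5
c2: issue MUL r1<-Mul2 | r0:8,r1:Mul2,r2:6,r3:Mul1,r4:8,r5:5
c3: issue SUB r3<-Add1 | r0:8,r1:Mul2,r2:6,r3:Add1,r4:8,r5:5
c4: issue ADD r3<-Add2 | r0:8,r1:Mul2,r2:6,r3:Add2,r4:8,r5:5
c5: CDB Add1=0; issue ADD r5<-Add1 | r0:8,r1:Mul2,r2:6,r3:Add2,r4:8,r5:Add1
c6: CDB Add2=14; stall | r0:8,r1:Mul2,r2:6,r3:14,r4:8,r5:Add1
c7: CDB Add1=12; stall | r0:8,r1:Mul2,r2:6,r3:14,r4:8,r5:12
c8: CDB Mul1=48; issue MUL r4<-Mul1 | r0:8,r1:Mul2,r2:6,r3:14,r4:Mul1,r5:12
c9: stall | r0:8,r1:Mul2,r2:6,r3:14,r4:Mul1,r5:12
c10: stall | r0:8,r1:Mul2,r2:6,r3:14,r4:Mul1,r5:12
c11: stall | r0:8,r1:Mul2,r2:6,r3:14,r4:Mul1,r5:12
c12: stall | r0:8,r1:Mul2,r2:6,r3:14,r4:Mul1,r5:12
c13: CDB Mul2=384; issue MUL r4<-Mul2 | r0:8,r1:384,r2:6,r3:14,r4:Mul2,r5:12
c14: issue ADD r5<-Add1 | r0:8,r1:384,r2:6,r3:14,r4:Mul2,r5:Add1
c15: issue SUB r4<-Add2 | r0:8,r1:384,r2:6,r3:14,r4:Add2,r5:Add1
c16: - | r0:8,r1:384,r2:6,r3:14,r4:Add2,r5:Add1
c17: - | r0:8,r1:384,r2:6,r3:14,r4:Add2,r5:Add1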